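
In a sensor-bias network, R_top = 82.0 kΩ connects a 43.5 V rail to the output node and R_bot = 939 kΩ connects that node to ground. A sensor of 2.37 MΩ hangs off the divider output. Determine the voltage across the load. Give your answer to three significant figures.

V_out ≈ 38.8 V

The load sits in parallel with R_bot: R_bot‖R_L = (939 × 2370) / (939 + 2370) = 672.5 kΩ.
V_out = 43.5 × 672.5 / (82.0 + 672.5) = 43.5 × 672.5/754.5 = 38.8 V.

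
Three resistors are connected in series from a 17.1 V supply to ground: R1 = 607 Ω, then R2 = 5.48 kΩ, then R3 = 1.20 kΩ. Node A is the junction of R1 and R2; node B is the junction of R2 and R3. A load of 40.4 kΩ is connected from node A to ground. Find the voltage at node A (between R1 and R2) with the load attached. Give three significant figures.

Below node A the series string R2+R3 = 6680 Ω sits in parallel with the 40400 Ω load: 5732 Ω.
V_A = 17.1 × 5732/(607 + 5732) = 15.5 V.

V ≈ 15.5 V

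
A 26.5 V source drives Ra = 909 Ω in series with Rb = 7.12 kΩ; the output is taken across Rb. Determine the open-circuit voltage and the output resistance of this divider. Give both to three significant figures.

V_th = 23.5 V, R_th = 806 Ω

V_th is the open-circuit tap voltage: 26.5 × 7120/(909 + 7120) = 23.5 V.
With the supply zeroed, Ra and Rb appear in parallel from the tap: R_th = Ra‖Rb = (909 × 7120)/8029 = 806 Ω.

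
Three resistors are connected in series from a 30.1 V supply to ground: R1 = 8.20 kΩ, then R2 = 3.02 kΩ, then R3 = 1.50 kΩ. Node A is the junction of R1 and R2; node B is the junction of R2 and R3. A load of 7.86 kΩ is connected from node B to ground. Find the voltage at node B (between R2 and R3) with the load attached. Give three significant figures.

V ≈ 3.04 V

At node B, R3 is in parallel with the load: R3‖R_L = 1.260 kΩ.
Below node A the resistance is R2 + (R3‖R_L) = 4.280 kΩ, so V_A = 30.1 × 4.280/12.48 = 10.32 V.
Then V_B = V_A × (R3‖R_L)/(R2 + R3‖R_L) = 10.32 × 1.260/4.280 = 3.04 V.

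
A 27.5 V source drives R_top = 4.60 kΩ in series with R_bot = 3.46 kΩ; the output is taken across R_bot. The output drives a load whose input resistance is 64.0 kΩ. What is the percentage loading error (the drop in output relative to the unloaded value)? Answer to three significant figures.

2.99 %

The divider's output (Thévenin) resistance is R_top‖R_bot = 1.975 kΩ.
Fractional drop under load = R_th/(R_th + R_L) = 1.975 / (1.975 + 64.0) = 0.02993.
So the output falls by 2.99 %.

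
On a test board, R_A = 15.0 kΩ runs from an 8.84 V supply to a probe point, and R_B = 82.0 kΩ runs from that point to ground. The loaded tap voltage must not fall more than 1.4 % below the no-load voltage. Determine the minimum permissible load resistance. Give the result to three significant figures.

R_L(min) ≈ 893 kΩ

Output resistance R_th = R_A‖R_B = (15.0 × 82.0)/97.00 = 12.68 kΩ.
The fractional drop is R_th/(R_th + R_L); requiring this ≤ 0.0140 gives R_L ≥ R_th(1/0.0140 − 1) = 12.68 × 70.43 = 893 kΩ.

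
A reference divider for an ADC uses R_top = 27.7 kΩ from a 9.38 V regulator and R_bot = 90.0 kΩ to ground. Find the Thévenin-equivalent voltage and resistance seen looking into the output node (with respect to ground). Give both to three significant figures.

V_th = 7.17 V, R_th = 21.2 kΩ

V_th is the open-circuit tap voltage: 9.38 × 90.0/(27.7 + 90.0) = 7.17 V.
With the supply zeroed, R_top and R_bot appear in parallel from the tap: R_th = R_top‖R_bot = (27.7 × 90.0)/117.7 = 21.2 kΩ.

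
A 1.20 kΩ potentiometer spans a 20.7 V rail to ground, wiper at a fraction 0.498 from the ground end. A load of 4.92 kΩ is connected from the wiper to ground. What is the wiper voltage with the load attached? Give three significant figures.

The wiper splits the pot into (1−α)R = 602.4 Ω above and αR = 597.6 Ω below.
Lower section ‖ load = 532.9 Ω.
V_wiper = 20.7 × 532.9/(602.4 + 532.9) = 9.72 V.

V ≈ 9.72 V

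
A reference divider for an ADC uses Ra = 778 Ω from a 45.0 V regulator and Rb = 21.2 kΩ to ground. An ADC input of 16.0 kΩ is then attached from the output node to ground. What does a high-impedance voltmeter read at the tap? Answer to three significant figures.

V_out ≈ 41.5 V

The load sits in parallel with Rb: Rb‖R_L = (21200 × 16000) / (21200 + 16000) = 9118 Ω.
V_out = 45.0 × 9118 / (778 + 9118) = 45.0 × 9118/9896 = 41.5 V.
(Unloaded it would have been 43.4 V.)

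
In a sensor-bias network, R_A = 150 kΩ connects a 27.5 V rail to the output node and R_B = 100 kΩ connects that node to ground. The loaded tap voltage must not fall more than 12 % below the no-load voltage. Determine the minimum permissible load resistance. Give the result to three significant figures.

R_L(min) ≈ 440 kΩ

Output resistance R_th = R_A‖R_B = (150 × 100)/250.0 = 60.00 kΩ.
The fractional drop is R_th/(R_th + R_L); requiring this ≤ 0.120 gives R_L ≥ R_th(1/0.120 − 1) = 60.00 × 7.333 = 440 kΩ.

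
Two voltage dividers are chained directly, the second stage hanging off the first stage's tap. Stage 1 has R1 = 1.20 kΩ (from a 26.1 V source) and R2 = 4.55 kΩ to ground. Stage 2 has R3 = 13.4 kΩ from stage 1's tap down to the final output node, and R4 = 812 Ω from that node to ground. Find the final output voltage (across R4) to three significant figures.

V_out ≈ 1.11 V

Stage 2 presents R3+R4 = 14210 Ω as a load on stage 1's tap.
Stage 1's lower leg becomes R2‖(R3+R4) = 3447 Ω, so V_mid = 26.1 × 3447/4647 = 19.36 V.
Stage 2 is itself unloaded: V_out = V_mid × R4/(R3+R4) = 19.36 × 812/14210 = 1.11 V.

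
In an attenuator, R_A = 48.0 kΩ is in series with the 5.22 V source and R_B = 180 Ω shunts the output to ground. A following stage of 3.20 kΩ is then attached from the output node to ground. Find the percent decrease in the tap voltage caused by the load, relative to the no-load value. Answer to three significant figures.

5.31 %

The divider's output (Thévenin) resistance is R_A‖R_B = 179.3 Ω.
Fractional drop under load = R_th/(R_th + R_L) = 179.3 / (179.3 + 3200) = 0.05307.
So the output falls by 5.31 %.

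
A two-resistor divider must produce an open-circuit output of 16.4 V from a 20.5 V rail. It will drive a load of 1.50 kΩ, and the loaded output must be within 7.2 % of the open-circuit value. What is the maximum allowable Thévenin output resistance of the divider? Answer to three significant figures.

Loading drop = R_th/(R_th + R_L) ≤ 0.0720, so R_th ≤ R_L · ε/(1−ε) = 1.50 kΩ × 0.0720/0.9280 = 116 Ω.

R_th ≤ 116 Ω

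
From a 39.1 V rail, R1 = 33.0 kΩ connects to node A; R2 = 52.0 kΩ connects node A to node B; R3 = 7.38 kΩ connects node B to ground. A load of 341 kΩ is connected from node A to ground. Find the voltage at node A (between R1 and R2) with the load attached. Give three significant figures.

V ≈ 23.7 V

Below node A the series string R2+R3 = 59.38 kΩ sits in parallel with the 341 kΩ load: 50.57 kΩ.
V_A = 39.1 × 50.57/(33.0 + 50.57) = 23.7 V.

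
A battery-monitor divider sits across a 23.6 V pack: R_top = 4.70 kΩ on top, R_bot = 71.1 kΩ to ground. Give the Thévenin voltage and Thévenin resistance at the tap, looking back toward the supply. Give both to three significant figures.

V_th is the open-circuit tap voltage: 23.6 × 71.1/(4.70 + 71.1) = 22.1 V.
With the supply zeroed, R_top and R_bot appear in parallel from the tap: R_th = R_top‖R_bot = (4.70 × 71.1)/75.80 = 4.41 kΩ.

V_th = 22.1 V, R_th = 4.41 kΩ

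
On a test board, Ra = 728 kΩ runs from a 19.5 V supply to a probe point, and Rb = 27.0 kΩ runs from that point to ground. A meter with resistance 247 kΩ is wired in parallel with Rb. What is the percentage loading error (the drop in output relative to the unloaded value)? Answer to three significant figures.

9.54 %

Unloaded V = 19.5 × 27.0/755.0 = 0.69735 V.
Loaded: Rb‖R_L = 24.34 kΩ, giving V = 19.5 × 24.34/752.3 = 0.63086 V.
Drop = (0.69735 − 0.63086) / 0.69735 = 9.54 %.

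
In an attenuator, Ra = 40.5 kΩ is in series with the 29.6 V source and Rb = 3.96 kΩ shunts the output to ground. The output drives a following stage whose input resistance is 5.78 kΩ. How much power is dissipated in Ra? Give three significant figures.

P ≈ 19.3 mW

Total resistance from the source is Ra + (Rb‖R_L) = 42.85 kΩ, so I = 29.6/42.85 kΩ = 0.6908 mA.
P = I²·Ra = (0.6908 mA)² × 40.5 kΩ = 19.3 mW.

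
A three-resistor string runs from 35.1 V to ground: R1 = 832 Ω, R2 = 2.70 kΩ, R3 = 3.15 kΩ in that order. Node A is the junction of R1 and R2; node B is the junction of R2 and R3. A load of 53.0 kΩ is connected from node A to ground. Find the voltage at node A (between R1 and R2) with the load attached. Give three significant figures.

Below node A the series string R2+R3 = 5850 Ω sits in parallel with the 53000 Ω load: 5268 Ω.
V_A = 35.1 × 5268/(832 + 5268) = 30.3 V.

V ≈ 30.3 V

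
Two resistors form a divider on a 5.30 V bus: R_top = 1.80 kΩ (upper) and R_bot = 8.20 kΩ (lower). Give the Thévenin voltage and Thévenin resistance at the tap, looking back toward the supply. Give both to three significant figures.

V_th = 4.35 V, R_th = 1.48 kΩ

V_th is the open-circuit tap voltage: 5.30 × 8.20/(1.80 + 8.20) = 4.35 V.
With the supply zeroed, R_top and R_bot appear in parallel from the tap: R_th = R_top‖R_bot = (1.80 × 8.20)/10.00 = 1.48 kΩ.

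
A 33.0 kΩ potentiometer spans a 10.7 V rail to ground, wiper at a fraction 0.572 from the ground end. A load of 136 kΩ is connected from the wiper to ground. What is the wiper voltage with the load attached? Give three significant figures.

The wiper splits the pot into (1−α)R = 14.12 kΩ above and αR = 18.88 kΩ below.
Lower section ‖ load = 16.58 kΩ.
V_wiper = 10.7 × 16.58/(14.12 + 16.58) = 5.78 V.

V ≈ 5.78 V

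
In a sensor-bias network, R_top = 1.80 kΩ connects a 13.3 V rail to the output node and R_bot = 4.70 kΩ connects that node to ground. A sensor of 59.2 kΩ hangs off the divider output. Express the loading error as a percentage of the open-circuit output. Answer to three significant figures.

The divider's output (Thévenin) resistance is R_top‖R_bot = 1.302 kΩ.
Fractional drop under load = R_th/(R_th + R_L) = 1.302 / (1.302 + 59.2) = 0.02151.
So the output falls by 2.15 %.

2.15 %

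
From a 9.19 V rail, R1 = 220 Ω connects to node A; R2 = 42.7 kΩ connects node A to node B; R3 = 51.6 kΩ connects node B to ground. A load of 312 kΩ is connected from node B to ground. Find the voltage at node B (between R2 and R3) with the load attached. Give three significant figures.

V ≈ 4.67 V

At node B, R3 is in parallel with the load: R3‖R_L = 44280 Ω.
Below node A the resistance is R2 + (R3‖R_L) = 86980 Ω, so V_A = 9.19 × 86980/87200 = 9.167 V.
Then V_B = V_A × (R3‖R_L)/(R2 + R3‖R_L) = 9.167 × 44280/86980 = 4.67 V.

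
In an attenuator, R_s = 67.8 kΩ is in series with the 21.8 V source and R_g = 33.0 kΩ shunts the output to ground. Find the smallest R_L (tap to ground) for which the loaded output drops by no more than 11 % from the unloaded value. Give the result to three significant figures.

Output resistance R_th = R_s‖R_g = (67.8 × 33.0)/100.8 = 22.20 kΩ.
The fractional drop is R_th/(R_th + R_L); requiring this ≤ 0.110 gives R_L ≥ R_th(1/0.110 − 1) = 22.20 × 8.091 = 180 kΩ.

R_L(min) ≈ 180 kΩ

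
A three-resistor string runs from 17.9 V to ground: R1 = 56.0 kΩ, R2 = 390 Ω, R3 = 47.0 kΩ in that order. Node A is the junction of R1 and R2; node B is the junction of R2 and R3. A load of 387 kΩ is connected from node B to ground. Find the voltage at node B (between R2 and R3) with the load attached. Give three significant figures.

V ≈ 7.63 V

At node B, R3 is in parallel with the load: R3‖R_L = 41910 Ω.
Below node A the resistance is R2 + (R3‖R_L) = 42300 Ω, so V_A = 17.9 × 42300/98300 = 7.703 V.
Then V_B = V_A × (R3‖R_L)/(R2 + R3‖R_L) = 7.703 × 41910/42300 = 7.63 V.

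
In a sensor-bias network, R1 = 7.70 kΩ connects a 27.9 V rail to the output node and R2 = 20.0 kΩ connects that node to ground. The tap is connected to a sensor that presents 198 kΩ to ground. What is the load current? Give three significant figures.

R2‖R_L = 18.17 kΩ; V_out = 27.9 × 18.17/25.87 = 19.59 V.
I_L = V_out / R_L = 19.59 / 198 kΩ = 0.0990 mA.

I_L ≈ 0.0990 mA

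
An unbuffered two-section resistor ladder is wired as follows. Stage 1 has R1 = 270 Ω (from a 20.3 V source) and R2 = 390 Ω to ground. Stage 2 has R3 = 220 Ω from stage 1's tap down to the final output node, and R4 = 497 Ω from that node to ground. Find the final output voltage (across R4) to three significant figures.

Stage 2 presents R3+R4 = 717.0 Ω as a load on stage 1's tap.
Stage 1's lower leg becomes R2‖(R3+R4) = 252.6 Ω, so V_mid = 20.3 × 252.6/522.6 = 9.812 V.
Stage 2 is itself unloaded: V_out = V_mid × R4/(R3+R4) = 9.812 × 497/717.0 = 6.80 V.

V_out ≈ 6.80 V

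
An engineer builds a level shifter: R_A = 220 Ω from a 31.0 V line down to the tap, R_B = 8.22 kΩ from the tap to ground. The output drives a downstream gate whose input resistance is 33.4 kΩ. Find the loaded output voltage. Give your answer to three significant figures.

The load sits in parallel with R_B: R_B‖R_L = (8220 × 33400) / (8220 + 33400) = 6597 Ω.
V_out = 31.0 × 6597 / (220 + 6597) = 31.0 × 6597/6817 = 30.0 V.

V_out ≈ 30.0 V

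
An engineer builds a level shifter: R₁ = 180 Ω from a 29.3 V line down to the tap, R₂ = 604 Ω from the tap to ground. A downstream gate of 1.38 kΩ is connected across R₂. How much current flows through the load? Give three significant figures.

R₂‖R_L = 420.1 Ω; V_out = 29.3 × 420.1/600.1 = 20.51 V.
I_L = V_out / R_L = 20.51 / 1.38 kΩ = 14.9 mA.

I_L ≈ 14.9 mA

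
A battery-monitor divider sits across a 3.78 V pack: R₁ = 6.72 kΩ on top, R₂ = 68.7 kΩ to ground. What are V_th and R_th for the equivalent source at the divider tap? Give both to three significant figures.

V_th is the open-circuit tap voltage: 3.78 × 68.7/(6.72 + 68.7) = 3.44 V.
With the supply zeroed, R₁ and R₂ appear in parallel from the tap: R_th = R₁‖R₂ = (6.72 × 68.7)/75.42 = 6.12 kΩ.

V_th = 3.44 V, R_th = 6.12 kΩ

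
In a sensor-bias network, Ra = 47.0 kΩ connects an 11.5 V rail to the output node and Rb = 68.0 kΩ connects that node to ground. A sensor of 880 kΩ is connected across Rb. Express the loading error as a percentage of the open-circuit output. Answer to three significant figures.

The divider's output (Thévenin) resistance is Ra‖Rb = 27.79 kΩ.
Fractional drop under load = R_th/(R_th + R_L) = 27.79 / (27.79 + 880) = 0.03061.
So the output falls by 3.06 %.

3.06 %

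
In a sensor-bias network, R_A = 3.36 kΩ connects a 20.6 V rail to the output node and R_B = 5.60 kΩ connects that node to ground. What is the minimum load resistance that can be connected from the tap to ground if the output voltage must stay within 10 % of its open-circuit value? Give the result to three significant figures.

Output resistance R_th = R_A‖R_B = (3.36 × 5.60)/8.960 = 2.100 kΩ.
The fractional drop is R_th/(R_th + R_L); requiring this ≤ 0.100 gives R_L ≥ R_th(1/0.100 − 1) = 2.100 × 9.000 = 18.9 kΩ.

R_L(min) ≈ 18.9 kΩ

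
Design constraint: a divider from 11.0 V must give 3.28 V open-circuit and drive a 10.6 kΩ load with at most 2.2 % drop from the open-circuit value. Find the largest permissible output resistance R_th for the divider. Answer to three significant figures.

R_th ≤ 238 Ω

Loading drop = R_th/(R_th + R_L) ≤ 0.0220, so R_th ≤ R_L · ε/(1−ε) = 10.6 kΩ × 0.0220/0.9780 = 238 Ω.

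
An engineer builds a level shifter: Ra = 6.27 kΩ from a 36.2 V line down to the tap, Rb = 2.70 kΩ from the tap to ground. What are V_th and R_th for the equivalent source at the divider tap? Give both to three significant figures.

V_th is the open-circuit tap voltage: 36.2 × 2.70/(6.27 + 2.70) = 10.9 V.
With the supply zeroed, Ra and Rb appear in parallel from the tap: R_th = Ra‖Rb = (6.27 × 2.70)/8.970 = 1.89 kΩ.

V_th = 10.9 V, R_th = 1.89 kΩ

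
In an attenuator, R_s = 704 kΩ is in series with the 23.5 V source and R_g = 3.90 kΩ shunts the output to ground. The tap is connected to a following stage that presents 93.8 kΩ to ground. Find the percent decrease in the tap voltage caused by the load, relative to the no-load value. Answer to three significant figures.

3.97 %

The divider's output (Thévenin) resistance is R_s‖R_g = 3.879 kΩ.
Fractional drop under load = R_th/(R_th + R_L) = 3.879 / (3.879 + 93.8) = 0.03971.
So the output falls by 3.97 %.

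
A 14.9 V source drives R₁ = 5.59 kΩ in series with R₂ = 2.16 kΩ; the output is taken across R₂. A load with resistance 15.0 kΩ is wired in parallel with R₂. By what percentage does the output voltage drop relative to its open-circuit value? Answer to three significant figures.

9.41 %

Unloaded V = 14.9 × 2.16/7.750 = 4.1528 V.
Loaded: R₂‖R_L = 1.888 kΩ, giving V = 14.9 × 1.888/7.478 = 3.7620 V.
Drop = (4.1528 − 3.7620) / 4.1528 = 9.41 %.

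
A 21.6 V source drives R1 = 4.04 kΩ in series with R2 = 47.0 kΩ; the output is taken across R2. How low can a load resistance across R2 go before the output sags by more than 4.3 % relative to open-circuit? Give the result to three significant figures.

Output resistance R_th = R1‖R2 = (4.04 × 47.0)/51.04 = 3.720 kΩ.
The fractional drop is R_th/(R_th + R_L); requiring this ≤ 0.0430 gives R_L ≥ R_th(1/0.0430 − 1) = 3.720 × 22.26 = 82.8 kΩ.

R_L(min) ≈ 82.8 kΩ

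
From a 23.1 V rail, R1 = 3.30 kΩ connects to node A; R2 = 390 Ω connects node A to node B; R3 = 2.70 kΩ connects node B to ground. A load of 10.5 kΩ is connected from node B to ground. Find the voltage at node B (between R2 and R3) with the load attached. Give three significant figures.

V ≈ 8.50 V

At node B, R3 is in parallel with the load: R3‖R_L = 2148 Ω.
Below node A the resistance is R2 + (R3‖R_L) = 2538 Ω, so V_A = 23.1 × 2538/5838 = 10.04 V.
Then V_B = V_A × (R3‖R_L)/(R2 + R3‖R_L) = 10.04 × 2148/2538 = 8.50 V.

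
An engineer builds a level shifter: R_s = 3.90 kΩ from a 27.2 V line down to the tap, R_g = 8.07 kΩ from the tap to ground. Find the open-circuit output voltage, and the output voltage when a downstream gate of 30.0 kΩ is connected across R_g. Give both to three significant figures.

Unloaded: 18.3 V; loaded: 16.9 V

Open-circuit: V = 27.2 × 8.07/(3.90 + 8.07) = 18.3 V.
With the load, R_g becomes R_g‖R_L = 6.359 kΩ, so V = 27.2 × 6.359/10.26 = 16.9 V.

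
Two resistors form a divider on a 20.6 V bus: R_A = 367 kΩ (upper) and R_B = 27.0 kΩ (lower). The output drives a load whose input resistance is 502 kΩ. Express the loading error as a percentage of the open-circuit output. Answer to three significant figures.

The divider's output (Thévenin) resistance is R_A‖R_B = 25.15 kΩ.
Fractional drop under load = R_th/(R_th + R_L) = 25.15 / (25.15 + 502) = 0.04771.
So the output falls by 4.77 %.

4.77 %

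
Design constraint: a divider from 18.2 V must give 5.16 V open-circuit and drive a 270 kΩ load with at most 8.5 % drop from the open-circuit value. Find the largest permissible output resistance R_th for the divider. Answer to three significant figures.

R_th ≤ 25.1 kΩ

Loading drop = R_th/(R_th + R_L) ≤ 0.0850, so R_th ≤ R_L · ε/(1−ε) = 270 kΩ × 0.0850/0.9150 = 25.1 kΩ.
(Any R1, R2 with R2/(R1+R2) = 0.284 and R1‖R2 ≤ 25.1 kΩ will meet the spec.)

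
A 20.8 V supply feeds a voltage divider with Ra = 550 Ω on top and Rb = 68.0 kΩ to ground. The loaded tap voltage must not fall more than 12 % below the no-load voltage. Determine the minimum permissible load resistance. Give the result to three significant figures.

Output resistance R_th = Ra‖Rb = (550 × 68000)/68550 = 545.6 Ω.
The fractional drop is R_th/(R_th + R_L); requiring this ≤ 0.120 gives R_L ≥ R_th(1/0.120 − 1) = 545.6 × 7.333 = 4.00 kΩ.

R_L(min) ≈ 4.00 kΩ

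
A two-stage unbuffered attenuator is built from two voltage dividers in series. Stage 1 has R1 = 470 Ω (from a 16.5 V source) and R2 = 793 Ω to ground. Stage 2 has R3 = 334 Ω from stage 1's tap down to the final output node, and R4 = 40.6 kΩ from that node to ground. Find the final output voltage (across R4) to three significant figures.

Stage 2 presents R3+R4 = 40930 Ω as a load on stage 1's tap.
Stage 1's lower leg becomes R2‖(R3+R4) = 777.9 Ω, so V_mid = 16.5 × 777.9/1248 = 10.29 V.
Stage 2 is itself unloaded: V_out = V_mid × R4/(R3+R4) = 10.29 × 40600/40930 = 10.2 V.

V_out ≈ 10.2 V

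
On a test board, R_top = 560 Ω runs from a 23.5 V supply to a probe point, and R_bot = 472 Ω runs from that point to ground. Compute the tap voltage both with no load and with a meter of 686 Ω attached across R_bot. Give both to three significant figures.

Open-circuit: V = 23.5 × 472/(560 + 472) = 10.7 V.
With the load, R_bot becomes R_bot‖R_L = 279.6 Ω, so V = 23.5 × 279.6/839.6 = 7.83 V.

Unloaded: 10.7 V; loaded: 7.83 V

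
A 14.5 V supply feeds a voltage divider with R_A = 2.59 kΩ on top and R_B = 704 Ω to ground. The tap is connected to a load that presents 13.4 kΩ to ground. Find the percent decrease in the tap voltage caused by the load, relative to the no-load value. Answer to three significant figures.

The divider's output (Thévenin) resistance is R_A‖R_B = 553.5 Ω.
Fractional drop under load = R_th/(R_th + R_L) = 553.5 / (553.5 + 13400) = 0.03967.
So the output falls by 3.97 %.

3.97 %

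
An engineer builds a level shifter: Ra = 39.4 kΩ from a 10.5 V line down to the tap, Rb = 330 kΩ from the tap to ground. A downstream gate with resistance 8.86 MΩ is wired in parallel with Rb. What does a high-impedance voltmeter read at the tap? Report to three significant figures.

V_out ≈ 9.34 V

The load sits in parallel with Rb: Rb‖R_L = (330 × 8860) / (330 + 8860) = 318.2 kΩ.
V_out = 10.5 × 318.2 / (39.4 + 318.2) = 10.5 × 318.2/357.6 = 9.34 V.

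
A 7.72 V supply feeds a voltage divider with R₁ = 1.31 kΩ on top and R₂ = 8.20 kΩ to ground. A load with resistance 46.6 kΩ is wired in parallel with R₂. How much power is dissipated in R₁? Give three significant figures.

Total resistance from the source is R₁ + (R₂‖R_L) = 8.283 kΩ, so I = 7.72/8.283 kΩ = 0.9320 mA.
P = I²·R₁ = (0.9320 mA)² × 1.31 kΩ = 1.14 mW.

P ≈ 1.14 mW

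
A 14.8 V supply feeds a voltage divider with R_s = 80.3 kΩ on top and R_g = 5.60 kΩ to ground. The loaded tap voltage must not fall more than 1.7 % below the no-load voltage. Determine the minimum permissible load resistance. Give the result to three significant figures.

R_L(min) ≈ 303 kΩ

Output resistance R_th = R_s‖R_g = (80.3 × 5.60)/85.90 = 5.235 kΩ.
The fractional drop is R_th/(R_th + R_L); requiring this ≤ 0.0170 gives R_L ≥ R_th(1/0.0170 − 1) = 5.235 × 57.82 = 303 kΩ.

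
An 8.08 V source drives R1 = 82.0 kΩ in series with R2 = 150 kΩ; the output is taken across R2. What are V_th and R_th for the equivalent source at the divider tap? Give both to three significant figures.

V_th is the open-circuit tap voltage: 8.08 × 150/(82.0 + 150) = 5.22 V.
With the supply zeroed, R1 and R2 appear in parallel from the tap: R_th = R1‖R2 = (82.0 × 150)/232.0 = 53.0 kΩ.

V_th = 5.22 V, R_th = 53.0 kΩ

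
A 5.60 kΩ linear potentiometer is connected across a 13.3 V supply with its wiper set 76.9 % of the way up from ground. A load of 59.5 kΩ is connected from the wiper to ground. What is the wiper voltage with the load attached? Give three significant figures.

V ≈ 10.1 V

The wiper splits the pot into (1−α)R = 1.294 kΩ above and αR = 4.306 kΩ below.
Lower section ‖ load = 4.016 kΩ.
V_wiper = 13.3 × 4.016/(1.294 + 4.016) = 10.1 V.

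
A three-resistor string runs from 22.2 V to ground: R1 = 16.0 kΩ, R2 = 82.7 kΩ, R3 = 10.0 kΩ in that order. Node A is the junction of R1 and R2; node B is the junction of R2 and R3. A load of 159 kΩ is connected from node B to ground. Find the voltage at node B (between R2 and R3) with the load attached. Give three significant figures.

V ≈ 1.93 V

At node B, R3 is in parallel with the load: R3‖R_L = 9.408 kΩ.
Below node A the resistance is R2 + (R3‖R_L) = 92.11 kΩ, so V_A = 22.2 × 92.11/108.1 = 18.91 V.
Then V_B = V_A × (R3‖R_L)/(R2 + R3‖R_L) = 18.91 × 9.408/92.11 = 1.93 V.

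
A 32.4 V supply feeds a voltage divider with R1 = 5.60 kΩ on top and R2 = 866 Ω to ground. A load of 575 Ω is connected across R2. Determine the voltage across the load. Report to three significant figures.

V_out ≈ 1.88 V

The load sits in parallel with R2: R2‖R_L = (866 × 575) / (866 + 575) = 345.6 Ω.
V_out = 32.4 × 345.6 / (5600 + 345.6) = 32.4 × 345.6/5946 = 1.88 V.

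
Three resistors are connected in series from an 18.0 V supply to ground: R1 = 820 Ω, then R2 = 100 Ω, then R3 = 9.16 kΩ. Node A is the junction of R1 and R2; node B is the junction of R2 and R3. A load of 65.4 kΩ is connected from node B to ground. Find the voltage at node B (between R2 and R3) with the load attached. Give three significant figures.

At node B, R3 is in parallel with the load: R3‖R_L = 8035 Ω.
Below node A the resistance is R2 + (R3‖R_L) = 8135 Ω, so V_A = 18.0 × 8135/8955 = 16.35 V.
Then V_B = V_A × (R3‖R_L)/(R2 + R3‖R_L) = 16.35 × 8035/8135 = 16.2 V.

V ≈ 16.2 V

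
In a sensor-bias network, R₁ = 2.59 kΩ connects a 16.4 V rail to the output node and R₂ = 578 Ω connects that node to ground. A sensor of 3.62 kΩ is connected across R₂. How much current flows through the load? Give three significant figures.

I_L ≈ 0.731 mA

R₂‖R_L = 498.4 Ω; V_out = 16.4 × 498.4/3088 = 2.647 V.
I_L = V_out / R_L = 2.647 / 3.62 kΩ = 0.731 mA.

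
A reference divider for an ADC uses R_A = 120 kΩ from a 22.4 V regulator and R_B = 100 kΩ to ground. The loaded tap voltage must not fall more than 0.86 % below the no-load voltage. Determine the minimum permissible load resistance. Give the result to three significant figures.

Output resistance R_th = R_A‖R_B = (120 × 100)/220.0 = 54.55 kΩ.
The fractional drop is R_th/(R_th + R_L); requiring this ≤ 0.00860 gives R_L ≥ R_th(1/0.00860 − 1) = 54.55 × 115.3 = 6.29 MΩ.

R_L(min) ≈ 6.29 MΩ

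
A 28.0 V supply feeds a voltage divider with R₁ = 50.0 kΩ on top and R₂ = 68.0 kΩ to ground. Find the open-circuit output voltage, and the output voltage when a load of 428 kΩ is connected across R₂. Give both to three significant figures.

Open-circuit: V = 28.0 × 68.0/(50.0 + 68.0) = 16.1 V.
With the load, R₂ becomes R₂‖R_L = 58.68 kΩ, so V = 28.0 × 58.68/108.7 = 15.1 V.

Unloaded: 16.1 V; loaded: 15.1 V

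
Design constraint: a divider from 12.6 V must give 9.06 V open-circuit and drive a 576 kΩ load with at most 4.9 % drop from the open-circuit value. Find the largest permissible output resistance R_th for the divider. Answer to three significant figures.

Loading drop = R_th/(R_th + R_L) ≤ 0.0490, so R_th ≤ R_L · ε/(1−ε) = 576 kΩ × 0.0490/0.9510 = 29.7 kΩ.
(Any R1, R2 with R2/(R1+R2) = 0.719 and R1‖R2 ≤ 29.7 kΩ will meet the spec.)

R_th ≤ 29.7 kΩ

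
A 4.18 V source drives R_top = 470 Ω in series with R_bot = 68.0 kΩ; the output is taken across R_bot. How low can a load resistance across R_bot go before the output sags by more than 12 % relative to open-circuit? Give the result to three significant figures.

Output resistance R_th = R_top‖R_bot = (470 × 68000)/68470 = 466.8 Ω.
The fractional drop is R_th/(R_th + R_L); requiring this ≤ 0.120 gives R_L ≥ R_th(1/0.120 − 1) = 466.8 × 7.333 = 3.42 kΩ.

R_L(min) ≈ 3.42 kΩ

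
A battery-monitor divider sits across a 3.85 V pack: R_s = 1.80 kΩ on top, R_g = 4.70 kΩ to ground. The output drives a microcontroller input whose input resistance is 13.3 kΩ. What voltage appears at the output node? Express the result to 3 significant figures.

V_out ≈ 2.54 V

The load sits in parallel with R_g: R_g‖R_L = (4.70 × 13.3) / (4.70 + 13.3) = 3.473 kΩ.
V_out = 3.85 × 3.473 / (1.80 + 3.473) = 3.85 × 3.473/5.273 = 2.54 V.
(Unloaded it would have been 2.78 V.)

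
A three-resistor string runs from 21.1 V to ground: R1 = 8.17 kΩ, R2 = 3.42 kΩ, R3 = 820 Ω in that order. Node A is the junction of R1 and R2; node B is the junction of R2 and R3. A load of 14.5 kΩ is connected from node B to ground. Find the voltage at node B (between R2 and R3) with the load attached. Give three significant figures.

V ≈ 1.32 V

At node B, R3 is in parallel with the load: R3‖R_L = 776.1 Ω.
Below node A the resistance is R2 + (R3‖R_L) = 4196 Ω, so V_A = 21.1 × 4196/12370 = 7.160 V.
Then V_B = V_A × (R3‖R_L)/(R2 + R3‖R_L) = 7.160 × 776.1/4196 = 1.32 V.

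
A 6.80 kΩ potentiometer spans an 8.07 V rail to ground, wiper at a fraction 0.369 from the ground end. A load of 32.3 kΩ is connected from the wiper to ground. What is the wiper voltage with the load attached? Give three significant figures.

The wiper splits the pot into (1−α)R = 4.291 kΩ above and αR = 2.509 kΩ below.
Lower section ‖ load = 2.328 kΩ.
V_wiper = 8.07 × 2.328/(4.291 + 2.328) = 2.84 V.

V ≈ 2.84 V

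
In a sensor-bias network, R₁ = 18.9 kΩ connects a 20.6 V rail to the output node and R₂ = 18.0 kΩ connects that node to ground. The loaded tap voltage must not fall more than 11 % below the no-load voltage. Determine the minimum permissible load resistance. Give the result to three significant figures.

R_L(min) ≈ 74.6 kΩ

Output resistance R_th = R₁‖R₂ = (18.9 × 18.0)/36.90 = 9.220 kΩ.
The fractional drop is R_th/(R_th + R_L); requiring this ≤ 0.110 gives R_L ≥ R_th(1/0.110 − 1) = 9.220 × 8.091 = 74.6 kΩ.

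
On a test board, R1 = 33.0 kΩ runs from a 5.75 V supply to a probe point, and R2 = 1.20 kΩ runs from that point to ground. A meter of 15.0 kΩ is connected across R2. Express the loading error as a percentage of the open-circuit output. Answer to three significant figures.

7.17 %

The divider's output (Thévenin) resistance is R1‖R2 = 1.158 kΩ.
Fractional drop under load = R_th/(R_th + R_L) = 1.158 / (1.158 + 15.0) = 0.07166.
So the output falls by 7.17 %.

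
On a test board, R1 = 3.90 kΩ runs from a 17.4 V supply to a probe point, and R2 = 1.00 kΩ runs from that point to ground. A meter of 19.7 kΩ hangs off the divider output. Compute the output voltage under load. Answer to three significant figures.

The load sits in parallel with R2: R2‖R_L = (1.00 × 19.7) / (1.00 + 19.7) = 0.9517 kΩ.
V_out = 17.4 × 0.9517 / (3.90 + 0.9517) = 17.4 × 0.9517/4.852 = 3.41 V.
(Unloaded it would have been 3.55 V.)

V_out ≈ 3.41 V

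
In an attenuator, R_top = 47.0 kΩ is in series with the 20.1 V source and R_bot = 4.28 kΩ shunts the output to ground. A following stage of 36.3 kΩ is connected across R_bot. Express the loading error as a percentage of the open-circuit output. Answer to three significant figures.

The divider's output (Thévenin) resistance is R_top‖R_bot = 3.923 kΩ.
Fractional drop under load = R_th/(R_th + R_L) = 3.923 / (3.923 + 36.3) = 0.09753.
So the output falls by 9.75 %.

9.75 %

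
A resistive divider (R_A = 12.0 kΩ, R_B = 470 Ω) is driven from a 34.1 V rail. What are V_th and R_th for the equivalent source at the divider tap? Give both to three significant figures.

V_th is the open-circuit tap voltage: 34.1 × 470/(12000 + 470) = 1.29 V.
With the supply zeroed, R_A and R_B appear in parallel from the tap: R_th = R_A‖R_B = (12000 × 470)/12470 = 452 Ω.

V_th = 1.29 V, R_th = 452 Ω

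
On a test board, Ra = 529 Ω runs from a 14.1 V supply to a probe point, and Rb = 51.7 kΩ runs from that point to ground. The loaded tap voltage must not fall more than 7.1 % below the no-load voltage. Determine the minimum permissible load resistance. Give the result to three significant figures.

R_L(min) ≈ 6.85 kΩ

Output resistance R_th = Ra‖Rb = (529 × 51700)/52230 = 523.6 Ω.
The fractional drop is R_th/(R_th + R_L); requiring this ≤ 0.0710 gives R_L ≥ R_th(1/0.0710 − 1) = 523.6 × 13.08 = 6.85 kΩ.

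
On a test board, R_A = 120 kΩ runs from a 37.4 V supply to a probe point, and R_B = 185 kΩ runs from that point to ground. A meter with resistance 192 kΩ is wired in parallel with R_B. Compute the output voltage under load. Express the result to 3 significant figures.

The load sits in parallel with R_B: R_B‖R_L = (185 × 192) / (185 + 192) = 94.22 kΩ.
V_out = 37.4 × 94.22 / (120 + 94.22) = 37.4 × 94.22/214.2 = 16.4 V.

V_out ≈ 16.4 V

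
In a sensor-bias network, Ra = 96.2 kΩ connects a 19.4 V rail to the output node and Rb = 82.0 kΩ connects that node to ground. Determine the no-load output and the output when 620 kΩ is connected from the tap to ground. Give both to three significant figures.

Unloaded: 8.93 V; loaded: 8.33 V

Open-circuit: V = 19.4 × 82.0/(96.2 + 82.0) = 8.93 V.
With the load, Rb becomes Rb‖R_L = 72.42 kΩ, so V = 19.4 × 72.42/168.6 = 8.33 V.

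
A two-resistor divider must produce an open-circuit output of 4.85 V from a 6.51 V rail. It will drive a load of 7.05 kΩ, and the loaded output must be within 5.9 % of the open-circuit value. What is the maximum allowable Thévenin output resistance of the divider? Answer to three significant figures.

R_th ≤ 442 Ω

Loading drop = R_th/(R_th + R_L) ≤ 0.0590, so R_th ≤ R_L · ε/(1−ε) = 7.05 kΩ × 0.0590/0.9410 = 442 Ω.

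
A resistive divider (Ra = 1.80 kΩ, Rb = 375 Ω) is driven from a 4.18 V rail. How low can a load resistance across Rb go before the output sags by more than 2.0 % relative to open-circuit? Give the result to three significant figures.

Output resistance R_th = Ra‖Rb = (1800 × 375)/2175 = 310.3 Ω.
The fractional drop is R_th/(R_th + R_L); requiring this ≤ 0.0200 gives R_L ≥ R_th(1/0.0200 − 1) = 310.3 × 49.00 = 15.2 kΩ.

R_L(min) ≈ 15.2 kΩ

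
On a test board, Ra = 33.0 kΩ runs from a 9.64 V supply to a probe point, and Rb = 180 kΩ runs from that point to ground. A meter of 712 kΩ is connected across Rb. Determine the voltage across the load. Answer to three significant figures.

The load sits in parallel with Rb: Rb‖R_L = (180 × 712) / (180 + 712) = 143.7 kΩ.
V_out = 9.64 × 143.7 / (33.0 + 143.7) = 9.64 × 143.7/176.7 = 7.84 V.
(Unloaded it would have been 8.15 V.)

V_out ≈ 7.84 V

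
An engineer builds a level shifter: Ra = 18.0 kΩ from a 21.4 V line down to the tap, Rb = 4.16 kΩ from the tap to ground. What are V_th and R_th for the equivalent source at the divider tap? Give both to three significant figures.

V_th is the open-circuit tap voltage: 21.4 × 4.16/(18.0 + 4.16) = 4.02 V.
With the supply zeroed, Ra and Rb appear in parallel from the tap: R_th = Ra‖Rb = (18.0 × 4.16)/22.16 = 3.38 kΩ.

V_th = 4.02 V, R_th = 3.38 kΩ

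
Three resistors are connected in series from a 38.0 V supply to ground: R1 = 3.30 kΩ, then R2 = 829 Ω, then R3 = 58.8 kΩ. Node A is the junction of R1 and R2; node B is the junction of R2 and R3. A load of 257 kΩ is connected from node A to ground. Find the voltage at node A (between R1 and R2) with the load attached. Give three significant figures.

V ≈ 35.6 V

Below node A the series string R2+R3 = 59630 Ω sits in parallel with the 257000 Ω load: 48400 Ω.
V_A = 38.0 × 48400/(3300 + 48400) = 35.6 V.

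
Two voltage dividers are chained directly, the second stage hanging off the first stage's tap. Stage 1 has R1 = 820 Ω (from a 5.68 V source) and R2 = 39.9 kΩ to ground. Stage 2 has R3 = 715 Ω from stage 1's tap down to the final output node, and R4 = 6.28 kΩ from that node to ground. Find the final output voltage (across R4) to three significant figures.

V_out ≈ 4.48 V

Stage 2 presents R3+R4 = 6995 Ω as a load on stage 1's tap.
Stage 1's lower leg becomes R2‖(R3+R4) = 5952 Ω, so V_mid = 5.68 × 5952/6772 = 4.992 V.
Stage 2 is itself unloaded: V_out = V_mid × R4/(R3+R4) = 4.992 × 6280/6995 = 4.48 V.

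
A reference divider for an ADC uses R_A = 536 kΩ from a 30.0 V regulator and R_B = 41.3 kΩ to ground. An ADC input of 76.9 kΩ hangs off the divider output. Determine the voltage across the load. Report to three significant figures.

The load sits in parallel with R_B: R_B‖R_L = (41.3 × 76.9) / (41.3 + 76.9) = 26.87 kΩ.
V_out = 30.0 × 26.87 / (536 + 26.87) = 30.0 × 26.87/562.9 = 1.43 V.

V_out ≈ 1.43 V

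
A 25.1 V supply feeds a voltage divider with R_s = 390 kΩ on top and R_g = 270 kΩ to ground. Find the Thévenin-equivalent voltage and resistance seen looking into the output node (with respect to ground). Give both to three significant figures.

V_th is the open-circuit tap voltage: 25.1 × 270/(390 + 270) = 10.3 V.
With the supply zeroed, R_s and R_g appear in parallel from the tap: R_th = R_s‖R_g = (390 × 270)/660.0 = 160 kΩ.

V_th = 10.3 V, R_th = 160 kΩ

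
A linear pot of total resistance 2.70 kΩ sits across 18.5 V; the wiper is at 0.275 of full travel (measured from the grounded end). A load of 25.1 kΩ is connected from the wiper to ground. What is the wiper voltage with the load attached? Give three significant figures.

The wiper splits the pot into (1−α)R = 1958 Ω above and αR = 742.5 Ω below.
Lower section ‖ load = 721.2 Ω.
V_wiper = 18.5 × 721.2/(1958 + 721.2) = 4.98 V.

V ≈ 4.98 V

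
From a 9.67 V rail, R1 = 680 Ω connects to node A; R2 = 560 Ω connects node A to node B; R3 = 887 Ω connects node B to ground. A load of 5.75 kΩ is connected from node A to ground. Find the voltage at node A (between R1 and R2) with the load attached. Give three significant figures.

V ≈ 6.09 V

Below node A the series string R2+R3 = 1447 Ω sits in parallel with the 5750 Ω load: 1156 Ω.
V_A = 9.67 × 1156/(680 + 1156) = 6.09 V.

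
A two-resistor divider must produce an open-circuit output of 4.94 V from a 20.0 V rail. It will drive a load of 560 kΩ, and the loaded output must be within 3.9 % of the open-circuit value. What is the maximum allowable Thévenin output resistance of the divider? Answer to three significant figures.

R_th ≤ 22.7 kΩ

Loading drop = R_th/(R_th + R_L) ≤ 0.0390, so R_th ≤ R_L · ε/(1−ε) = 560 kΩ × 0.0390/0.9610 = 22.7 kΩ.
(Any R1, R2 with R2/(R1+R2) = 0.247 and R1‖R2 ≤ 22.7 kΩ will meet the spec.)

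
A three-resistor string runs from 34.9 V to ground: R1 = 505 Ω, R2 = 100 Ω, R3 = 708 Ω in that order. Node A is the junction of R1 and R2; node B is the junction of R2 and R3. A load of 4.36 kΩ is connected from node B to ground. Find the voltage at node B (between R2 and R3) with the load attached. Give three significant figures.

V ≈ 17.5 V

At node B, R3 is in parallel with the load: R3‖R_L = 609.1 Ω.
Below node A the resistance is R2 + (R3‖R_L) = 709.1 Ω, so V_A = 34.9 × 709.1/1214 = 20.38 V.
Then V_B = V_A × (R3‖R_L)/(R2 + R3‖R_L) = 20.38 × 609.1/709.1 = 17.5 V.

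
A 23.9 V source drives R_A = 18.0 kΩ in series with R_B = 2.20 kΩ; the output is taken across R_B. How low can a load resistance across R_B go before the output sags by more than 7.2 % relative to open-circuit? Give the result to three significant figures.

Output resistance R_th = R_A‖R_B = (18.0 × 2.20)/20.20 = 1.960 kΩ.
The fractional drop is R_th/(R_th + R_L); requiring this ≤ 0.0720 gives R_L ≥ R_th(1/0.0720 − 1) = 1.960 × 12.89 = 25.3 kΩ.

R_L(min) ≈ 25.3 kΩ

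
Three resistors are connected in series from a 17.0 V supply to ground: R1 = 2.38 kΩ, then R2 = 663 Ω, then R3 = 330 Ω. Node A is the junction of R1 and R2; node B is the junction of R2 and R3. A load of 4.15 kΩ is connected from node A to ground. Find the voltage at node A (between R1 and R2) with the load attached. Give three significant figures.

Below node A the series string R2+R3 = 993.0 Ω sits in parallel with the 4150 Ω load: 801.3 Ω.
V_A = 17.0 × 801.3/(2380 + 801.3) = 4.28 V.

V ≈ 4.28 V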